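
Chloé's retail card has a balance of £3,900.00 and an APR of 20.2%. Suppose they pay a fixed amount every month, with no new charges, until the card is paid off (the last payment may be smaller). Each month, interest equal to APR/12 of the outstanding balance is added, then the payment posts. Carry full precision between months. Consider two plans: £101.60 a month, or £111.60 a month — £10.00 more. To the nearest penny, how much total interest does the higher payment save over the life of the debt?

£390.82

Monthly rate r = 20.2%/12 = 1.68333% = 0.0168333.
At £101.60/mo: n = ⌈−ln(1 − rB₀/P)/ln(1+r)⌉ = 63 payments (last £24.10); total interest = total paid − £3,900.00 = £2,423.30.
At £111.60/mo: 54 payments (last £17.68); total interest £2,032.48.
Interest saved = £2,423.30 − £2,032.48 = £390.82.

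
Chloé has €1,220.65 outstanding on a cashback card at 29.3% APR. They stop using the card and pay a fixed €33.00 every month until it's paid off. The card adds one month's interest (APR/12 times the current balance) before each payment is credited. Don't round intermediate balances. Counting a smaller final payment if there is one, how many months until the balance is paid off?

97 payments

Monthly rate r = 29.3%/12 = 2.44167% = 0.0244167.
Recurrence: B ← B·(1+r) − €33.00.
Month 1: interest €29.80; balance after payment €1,217.45.
Month 2: interest €29.73; balance after payment €1,214.18.
Closed form: n = −ln(1 − rB₀/P)/ln(1+r) = −ln(0.096842)/ln(1.02442) ≈ 96.781, so the balance reaches zero during payment 97.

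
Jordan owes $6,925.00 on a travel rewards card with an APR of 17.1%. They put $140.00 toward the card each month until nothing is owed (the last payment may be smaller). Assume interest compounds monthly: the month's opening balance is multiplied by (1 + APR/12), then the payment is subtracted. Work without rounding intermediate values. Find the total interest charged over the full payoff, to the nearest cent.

$5,149.57

Monthly rate r = 17.1%/12 = 1.425% = 0.01425.
Payoff takes n = ⌈−ln(1 − rB₀/P)/ln(1+r)⌉ = ⌈86.246⌉ = 87 payments; the last is $34.57.
Total paid = 86·$140.00 + $34.57 = $12,074.57.
Total interest = total paid − principal = $12,074.57 − $6,925.00 = $5,149.57.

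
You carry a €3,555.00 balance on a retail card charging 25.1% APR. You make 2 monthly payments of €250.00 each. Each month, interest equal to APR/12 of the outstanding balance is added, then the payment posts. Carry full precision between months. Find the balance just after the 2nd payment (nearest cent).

€3,200.04

Monthly rate r = 25.1%/12 = 2.09167% = 0.0209167.
Each month: B ← B·(1+r) − €250.00.
Month 1: interest €74.36; balance after payment €3,379.36.
Month 2: interest €70.68; balance after payment €3,200.04.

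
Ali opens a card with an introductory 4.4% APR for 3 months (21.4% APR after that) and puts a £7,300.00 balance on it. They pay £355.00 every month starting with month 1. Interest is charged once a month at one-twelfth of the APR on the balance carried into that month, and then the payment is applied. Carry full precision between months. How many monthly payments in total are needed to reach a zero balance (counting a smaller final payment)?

Promo months 1–3 at r₀ = 4.4%/12 = 0.00366667; months 4+ at r₁ = 21.4%/12 = 0.0178333.
After month 3: iterate B ← B·(1+r₀) − £355.00 for 3 months → £6,311.69.
Then at r₁ with £355.00/mo: n₂ = −ln(1 − r₁·B/P)/ln(1+r₁) ≈ 21.57 → 22 more payments.

25 months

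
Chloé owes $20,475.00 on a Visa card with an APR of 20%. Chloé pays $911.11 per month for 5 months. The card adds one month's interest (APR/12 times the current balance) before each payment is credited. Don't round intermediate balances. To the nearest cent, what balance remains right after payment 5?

$17,529.13

Monthly rate r = 20%/12 = 1.66667% = 0.0166667.
Each month: B ← B·(1+r) − $911.11.
Month 1: interest $341.25; balance after payment $19,905.14.
Month 2: interest $331.75; balance after payment $19,325.78.
Month 3: interest $322.10; balance after payment $18,736.77.
Month 4: interest $312.28; balance after payment $18,137.94.
Month 5: interest $302.30; balance after payment $17,529.13.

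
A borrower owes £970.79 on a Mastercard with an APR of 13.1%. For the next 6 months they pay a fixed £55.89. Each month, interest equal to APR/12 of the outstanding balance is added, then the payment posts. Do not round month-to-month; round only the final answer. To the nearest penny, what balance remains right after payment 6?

£691.51

Monthly rate r = 13.1%/12 = 1.09167% = 0.0109167.
Each month: B ← B·(1+r) − £55.89.
Month 1: interest £10.60; balance after payment £925.50.
Month 2: interest £10.10; balance after payment £879.71.
Month 3: interest £9.60; balance after payment £833.42.
Month 4: interest £9.10; balance after payment £786.63.
Month 5: interest £8.59; balance after payment £739.33.
Month 6: interest £8.07; balance after payment £691.51.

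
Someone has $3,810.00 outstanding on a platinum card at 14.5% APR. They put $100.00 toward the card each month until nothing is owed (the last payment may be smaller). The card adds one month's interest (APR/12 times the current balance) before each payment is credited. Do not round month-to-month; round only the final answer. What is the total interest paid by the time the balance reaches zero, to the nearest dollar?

Monthly rate r = 14.5%/12 = 1.20833% = 0.0120833.
Payoff takes n = ⌈−ln(1 − rB₀/P)/ln(1+r)⌉ = ⌈51.360⌉ = 52 payments; the last is $36.14.
Total paid = 51·$100.00 + $36.14 = $5,136.14.
Total interest = total paid − principal = $5,136.14 − $3,810.00 = $1,326.14.

$1,326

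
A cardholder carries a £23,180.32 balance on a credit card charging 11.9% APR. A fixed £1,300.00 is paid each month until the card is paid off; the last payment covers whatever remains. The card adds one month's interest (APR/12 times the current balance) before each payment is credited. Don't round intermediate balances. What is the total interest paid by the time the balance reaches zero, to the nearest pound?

Monthly rate r = 11.9%/12 = 0.991667% = 0.00991667.
Payoff takes n = ⌈−ln(1 − rB₀/P)/ln(1+r)⌉ = ⌈19.719⌉ = 20 payments; the last is £936.26.
Total paid = 19·£1,300.00 + £936.26 = £25,636.26.
Total interest = total paid − principal = £25,636.26 − £23,180.32 = £2,455.94.

£2,456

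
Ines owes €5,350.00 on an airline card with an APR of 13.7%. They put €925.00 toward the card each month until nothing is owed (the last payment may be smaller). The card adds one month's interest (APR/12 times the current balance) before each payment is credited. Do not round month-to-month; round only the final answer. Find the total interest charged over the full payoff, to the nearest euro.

€216

Monthly rate r = 13.7%/12 = 1.14167% = 0.0114167.
Payoff takes n = ⌈−ln(1 − rB₀/P)/ln(1+r)⌉ = ⌈6.018⌉ = 7 payments; the last is €16.44.
Total paid = 6·€925.00 + €16.44 = €5,566.44.
Total interest = total paid − principal = €5,566.44 − €5,350.00 = €216.44.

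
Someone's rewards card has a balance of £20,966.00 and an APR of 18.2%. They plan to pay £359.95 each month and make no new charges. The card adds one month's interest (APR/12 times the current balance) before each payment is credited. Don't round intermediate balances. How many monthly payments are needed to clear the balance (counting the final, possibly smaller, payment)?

143 payments

Monthly rate r = 18.2%/12 = 1.51667% = 0.0151667.
Recurrence: B ← B·(1+r) − £359.95.
Month 1: interest £317.98; balance after payment £20,924.03.
Month 2: interest £317.35; balance after payment £20,881.43.
Closed form: n = −ln(1 − rB₀/P)/ln(1+r) = −ln(0.11659)/ln(1.01517) ≈ 142.772, so the balance reaches zero during payment 143.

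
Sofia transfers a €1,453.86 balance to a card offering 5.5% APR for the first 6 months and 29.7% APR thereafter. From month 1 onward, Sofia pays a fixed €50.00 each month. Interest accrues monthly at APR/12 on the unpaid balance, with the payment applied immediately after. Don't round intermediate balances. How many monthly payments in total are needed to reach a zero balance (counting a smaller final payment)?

Promo months 1–6 at r₀ = 5.5%/12 = 0.00458333; months 7+ at r₁ = 29.7%/12 = 0.02475.
After month 6: iterate B ← B·(1+r₀) − €50.00 for 6 months → €1,190.84.
Then at r₁ with €50.00/mo: n₂ = −ln(1 − r₁·B/P)/ln(1+r₁) ≈ 36.42 → 37 more payments.

43 payments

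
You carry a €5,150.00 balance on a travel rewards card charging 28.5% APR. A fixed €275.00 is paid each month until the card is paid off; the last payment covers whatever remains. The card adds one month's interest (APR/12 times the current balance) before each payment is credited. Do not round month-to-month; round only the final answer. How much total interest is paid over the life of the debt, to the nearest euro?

Monthly rate r = 28.5%/12 = 2.375% = 0.02375.
Payoff takes n = ⌈−ln(1 − rB₀/P)/ln(1+r)⌉ = ⌈25.067⌉ = 26 payments; the last is €18.58.
Total paid = 25·€275.00 + €18.58 = €6,893.58.
Total interest = total paid − principal = €6,893.58 − €5,150.00 = €1,743.58.

€1,744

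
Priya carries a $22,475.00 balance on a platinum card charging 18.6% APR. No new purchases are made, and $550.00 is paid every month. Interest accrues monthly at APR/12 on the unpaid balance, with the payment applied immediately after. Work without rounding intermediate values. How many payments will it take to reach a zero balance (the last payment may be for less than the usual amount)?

Monthly rate r = 18.6%/12 = 1.55% = 0.0155.
Recurrence: B ← B·(1+r) − $550.00.
Month 1: interest $348.36; balance after payment $22,273.36.
Month 2: interest $345.24; balance after payment $22,068.60.
Closed form: n = −ln(1 − rB₀/P)/ln(1+r) = −ln(0.36661)/ln(1.0155) ≈ 65.239, so the balance reaches zero during payment 66.

66 months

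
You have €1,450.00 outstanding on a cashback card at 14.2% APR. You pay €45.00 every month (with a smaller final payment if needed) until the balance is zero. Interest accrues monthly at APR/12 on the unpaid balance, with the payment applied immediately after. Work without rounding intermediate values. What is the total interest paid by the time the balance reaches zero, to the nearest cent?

Monthly rate r = 14.2%/12 = 1.18333% = 0.0118333.
Payoff takes n = ⌈−ln(1 − rB₀/P)/ln(1+r)⌉ = ⌈40.814⌉ = 41 payments; the last is €36.66.
Total paid = 40·€45.00 + €36.66 = €1,836.66.
Total interest = total paid − principal = €1,836.66 − €1,450.00 = €386.66.

€386.66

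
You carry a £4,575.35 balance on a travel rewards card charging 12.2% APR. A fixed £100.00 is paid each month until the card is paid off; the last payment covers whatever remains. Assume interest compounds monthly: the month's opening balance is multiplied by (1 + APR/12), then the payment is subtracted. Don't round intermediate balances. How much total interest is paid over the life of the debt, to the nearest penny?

Monthly rate r = 12.2%/12 = 1.01667% = 0.0101667.
Payoff takes n = ⌈−ln(1 − rB₀/P)/ln(1+r)⌉ = ⌈61.865⌉ = 62 payments; the last is £86.59.
Total paid = 61·£100.00 + £86.59 = £6,186.59.
Total interest = total paid − principal = £6,186.59 − £4,575.35 = £1,611.24.

£1,611.24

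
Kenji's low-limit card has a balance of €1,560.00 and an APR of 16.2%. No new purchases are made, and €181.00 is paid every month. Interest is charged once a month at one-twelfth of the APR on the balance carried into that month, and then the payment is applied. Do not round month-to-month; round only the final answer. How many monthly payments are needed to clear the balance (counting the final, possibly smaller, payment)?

10 months

Monthly rate r = 16.2%/12 = 1.35% = 0.0135.
Recurrence: B ← B·(1+r) − €181.00.
Month 1: interest €21.06; balance after payment €1,400.06.
Month 2: interest €18.90; balance after payment €1,237.96.
Closed form: n = −ln(1 − rB₀/P)/ln(1+r) = −ln(0.88365)/ln(1.0135) ≈ 9.225, so the balance reaches zero during payment 10.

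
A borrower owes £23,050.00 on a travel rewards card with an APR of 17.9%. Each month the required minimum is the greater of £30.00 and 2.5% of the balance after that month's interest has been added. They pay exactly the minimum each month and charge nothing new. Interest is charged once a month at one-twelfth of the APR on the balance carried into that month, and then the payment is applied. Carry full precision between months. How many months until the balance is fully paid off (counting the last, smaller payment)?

Monthly rate r = 17.9%/12 = 1.49167% = 0.0149167.
While 2.5% of the post-interest balance exceeds £30.00, each month B ← (B·(1+r))·(1 − 0.025), i.e. B shrinks by the factor (1+r)·0.975 = 0.98954.
This holds for months 1–283. Entering month 284 the balance is £1,177.00; 2.5% of the post-interest balance is now below £30.00, so the flat £30.00 minimum applies from here.
From month 284 a fixed £30.00 at rate r clears £1,177.00 in 60 more payments. Total: 283 + 60 = 343 months.

343 months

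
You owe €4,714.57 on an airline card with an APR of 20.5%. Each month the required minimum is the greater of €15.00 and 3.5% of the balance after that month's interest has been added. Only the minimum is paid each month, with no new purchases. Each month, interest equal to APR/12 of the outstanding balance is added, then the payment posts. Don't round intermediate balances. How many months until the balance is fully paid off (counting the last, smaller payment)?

168 months

Monthly rate r = 20.5%/12 = 1.70833% = 0.0170833.
While 3.5% of the post-interest balance exceeds €15.00, each month B ← (B·(1+r))·(1 − 0.035), i.e. B shrinks by the factor (1+r)·0.965 = 0.98149.
This holds for months 1–130. Entering month 131 the balance is €415.28; 3.5% of the post-interest balance is now below €15.00, so the flat €15.00 minimum applies from here.
From month 131 a fixed €15.00 at rate r clears €415.28 in 38 more payments. Total: 130 + 38 = 168 months.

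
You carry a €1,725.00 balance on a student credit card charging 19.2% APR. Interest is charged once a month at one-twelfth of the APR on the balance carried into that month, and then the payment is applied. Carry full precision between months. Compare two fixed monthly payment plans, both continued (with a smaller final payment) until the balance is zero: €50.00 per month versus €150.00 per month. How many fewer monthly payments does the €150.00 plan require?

38 fewer payments

Monthly rate r = 19.2%/12 = 1.6% = 0.016.
At €50.00/mo: n = ⌈−ln(1 − rB₀/P)/ln(1+r)⌉ = 51 payments (last €29.37); total interest = total paid − €1,725.00 = €804.37.
At €150.00/mo: 13 payments (last €121.71); total interest €196.71.
Payments saved = 51 − 13 = 38.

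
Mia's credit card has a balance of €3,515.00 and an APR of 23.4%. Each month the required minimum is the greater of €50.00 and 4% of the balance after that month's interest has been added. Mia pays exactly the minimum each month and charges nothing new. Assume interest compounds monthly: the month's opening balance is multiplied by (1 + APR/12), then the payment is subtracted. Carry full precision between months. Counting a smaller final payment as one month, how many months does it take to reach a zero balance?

Monthly rate r = 23.4%/12 = 1.95% = 0.0195.
While 4% of the post-interest balance exceeds €50.00, each month B ← (B·(1+r))·(1 − 0.04), i.e. B shrinks by the factor (1+r)·0.96 = 0.97872.
This holds for months 1–49. Entering month 50 the balance is €1,225.15; 4% of the post-interest balance is now below €50.00, so the flat €50.00 minimum applies from here.
From month 50 a fixed €50.00 at rate r clears €1,225.15 in 34 more payments. Total: 49 + 34 = 83 months.

83 months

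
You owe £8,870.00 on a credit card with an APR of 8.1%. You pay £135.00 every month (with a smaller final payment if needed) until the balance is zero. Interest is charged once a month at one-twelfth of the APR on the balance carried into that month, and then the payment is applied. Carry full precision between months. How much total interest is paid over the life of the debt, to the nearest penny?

£2,891.33

Monthly rate r = 8.1%/12 = 0.675% = 0.00675.
Payoff takes n = ⌈−ln(1 − rB₀/P)/ln(1+r)⌉ = ⌈87.121⌉ = 88 payments; the last is £16.33.
Total paid = 87·£135.00 + £16.33 = £11,761.33.
Total interest = total paid − principal = £11,761.33 − £8,870.00 = £2,891.33.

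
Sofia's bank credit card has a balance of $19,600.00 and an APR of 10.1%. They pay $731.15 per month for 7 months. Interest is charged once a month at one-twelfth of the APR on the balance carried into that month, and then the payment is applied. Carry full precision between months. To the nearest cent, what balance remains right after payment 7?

$15,535.23

Monthly rate r = 10.1%/12 = 0.841667% = 0.00841667.
Each month: B ← B·(1+r) − $731.15.
Month 1: interest $164.97; balance after payment $19,033.82.
Month 2: interest $160.20; balance after payment $18,462.87.
Month 3: interest $155.40; balance after payment $17,887.11.
Month 4: interest $150.55; balance after payment $17,306.51.
Month 5: interest $145.66; balance after payment $16,721.03.
Month 6: interest $140.74; balance after payment $16,130.61.
Month 7: interest $135.77; balance after payment $15,535.23.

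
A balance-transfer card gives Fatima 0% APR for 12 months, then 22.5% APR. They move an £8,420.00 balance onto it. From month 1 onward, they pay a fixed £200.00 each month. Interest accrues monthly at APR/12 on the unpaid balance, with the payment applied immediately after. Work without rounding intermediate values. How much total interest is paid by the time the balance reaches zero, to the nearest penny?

Promo months 1–12 at r₀ = 0%/12 = 0; months 13+ at r₁ = 22.5%/12 = 0.01875.
After month 12 (no interest yet): B = £8,420.00 − 12·£200.00 = £6,020.00.
Then at r₁ with £200.00/mo: n₂ = −ln(1 − r₁·B/P)/ln(1+r₁) ≈ 44.73 → 45 more payments.
Total paid = 56·£200.00 + £146.92 = £11,346.92; interest = £11,346.92 − £8,420.00 = £2,926.92.

£2,926.92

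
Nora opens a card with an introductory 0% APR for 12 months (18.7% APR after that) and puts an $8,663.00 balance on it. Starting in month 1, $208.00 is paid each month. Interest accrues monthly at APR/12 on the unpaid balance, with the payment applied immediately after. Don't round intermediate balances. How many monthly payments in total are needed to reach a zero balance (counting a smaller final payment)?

Promo months 1–12 at r₀ = 0%/12 = 0; months 13+ at r₁ = 18.7%/12 = 0.0155833.
After month 12 (no interest yet): B = $8,663.00 − 12·$208.00 = $6,167.00.
Then at r₁ with $208.00/mo: n₂ = −ln(1 − r₁·B/P)/ln(1+r₁) ≈ 40.09 → 41 more payments.

53 payments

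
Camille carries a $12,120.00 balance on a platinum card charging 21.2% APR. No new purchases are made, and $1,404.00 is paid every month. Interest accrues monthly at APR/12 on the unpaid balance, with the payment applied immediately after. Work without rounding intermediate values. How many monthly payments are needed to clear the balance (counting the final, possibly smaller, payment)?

Monthly rate r = 21.2%/12 = 1.76667% = 0.0176667.
Recurrence: B ← B·(1+r) − $1,404.00.
Month 1: interest $214.12; balance after payment $10,930.12.
Month 2: interest $193.10; balance after payment $9,719.22.
Closed form: n = −ln(1 − rB₀/P)/ln(1+r) = −ln(0.84749)/ln(1.01767) ≈ 9.449, so the balance reaches zero during payment 10.

10 months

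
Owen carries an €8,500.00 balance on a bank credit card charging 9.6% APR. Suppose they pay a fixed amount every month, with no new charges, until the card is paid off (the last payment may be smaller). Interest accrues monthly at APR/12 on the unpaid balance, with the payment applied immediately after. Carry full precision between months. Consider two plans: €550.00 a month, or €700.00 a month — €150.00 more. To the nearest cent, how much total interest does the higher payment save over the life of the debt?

€132.18

Monthly rate r = 9.6%/12 = 0.8% = 0.008.
At €550.00/mo: n = ⌈−ln(1 − rB₀/P)/ln(1+r)⌉ = 17 payments (last €310.01); total interest = total paid − €8,500.00 = €610.01.
At €700.00/mo: 13 payments (last €577.83); total interest €477.83.
Interest saved = €610.01 − €477.83 = €132.18.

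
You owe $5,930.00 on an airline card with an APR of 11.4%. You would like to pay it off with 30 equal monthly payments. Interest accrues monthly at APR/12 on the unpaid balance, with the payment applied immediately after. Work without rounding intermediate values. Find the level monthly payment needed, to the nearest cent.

Monthly rate r = 11.4%/12 = 0.95% = 0.0095.
Level-payment amortization: P = B₀·r / (1 − (1+r)^(−n)) = 5930.00·0.0095 / (1 − 1.0095^(−30)).
Denominator 1 − (1+r)^(−30) = 0.246973428.
P = 56.335 / 0.246973428 ≈ 228.10.

$228.10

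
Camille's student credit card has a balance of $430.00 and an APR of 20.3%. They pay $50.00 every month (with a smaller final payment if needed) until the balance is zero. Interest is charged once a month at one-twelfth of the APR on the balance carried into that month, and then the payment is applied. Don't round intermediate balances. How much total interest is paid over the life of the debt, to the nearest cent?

$38.71

Monthly rate r = 20.3%/12 = 1.69167% = 0.0169167.
Payoff takes n = ⌈−ln(1 − rB₀/P)/ln(1+r)⌉ = ⌈9.372⌉ = 10 payments; the last is $18.71.
Total paid = 9·$50.00 + $18.71 = $468.71.
Total interest = total paid − principal = $468.71 − $430.00 = $38.71.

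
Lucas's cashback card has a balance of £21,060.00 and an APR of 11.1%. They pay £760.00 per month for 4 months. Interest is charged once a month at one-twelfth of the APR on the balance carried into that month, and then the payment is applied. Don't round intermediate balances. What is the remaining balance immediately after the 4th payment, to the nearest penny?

£18,767.66

Monthly rate r = 11.1%/12 = 0.925% = 0.00925.
Each month: B ← B·(1+r) − £760.00.
Month 1: interest £194.80; balance after payment £20,494.81.
Month 2: interest £189.58; balance after payment £19,924.38.
Month 3: interest £184.30; balance after payment £19,348.68.
Month 4: interest £178.98; balance after payment £18,767.66.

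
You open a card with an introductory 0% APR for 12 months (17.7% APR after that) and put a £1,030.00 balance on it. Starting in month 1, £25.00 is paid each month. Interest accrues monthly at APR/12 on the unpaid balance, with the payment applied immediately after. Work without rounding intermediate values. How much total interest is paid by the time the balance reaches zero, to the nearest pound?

£232

Promo months 1–12 at r₀ = 0%/12 = 0; months 13+ at r₁ = 17.7%/12 = 0.01475.
After month 12 (no interest yet): B = £1,030.00 − 12·£25.00 = £730.00.
Then at r₁ with £25.00/mo: n₂ = −ln(1 − r₁·B/P)/ln(1+r₁) ≈ 38.47 → 39 more payments.
Total paid = 50·£25.00 + £11.90 = £1,261.90; interest = £1,261.90 − £1,030.00 = £231.90.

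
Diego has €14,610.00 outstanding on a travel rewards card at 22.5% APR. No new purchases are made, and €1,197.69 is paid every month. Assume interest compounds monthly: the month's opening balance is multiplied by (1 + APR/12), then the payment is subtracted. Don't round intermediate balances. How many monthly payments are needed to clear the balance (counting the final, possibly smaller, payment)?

14 payments

Monthly rate r = 22.5%/12 = 1.875% = 0.01875.
Recurrence: B ← B·(1+r) − €1,197.69.
Month 1: interest €273.94; balance after payment €13,686.25.
Month 2: interest €256.62; balance after payment €12,745.17.
Closed form: n = −ln(1 − rB₀/P)/ln(1+r) = −ln(0.77128)/ln(1.01875) ≈ 13.980, so the balance reaches zero during payment 14.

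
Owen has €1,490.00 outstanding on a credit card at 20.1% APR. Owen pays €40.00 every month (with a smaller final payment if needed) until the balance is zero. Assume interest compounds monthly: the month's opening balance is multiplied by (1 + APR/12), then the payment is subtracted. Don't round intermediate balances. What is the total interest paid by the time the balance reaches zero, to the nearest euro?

Monthly rate r = 20.1%/12 = 1.675% = 0.01675.
Payoff takes n = ⌈−ln(1 − rB₀/P)/ln(1+r)⌉ = ⌈58.876⌉ = 59 payments; the last is €35.06.
Total paid = 58·€40.00 + €35.06 = €2,355.06.
Total interest = total paid − principal = €2,355.06 − €1,490.00 = €865.06.

€865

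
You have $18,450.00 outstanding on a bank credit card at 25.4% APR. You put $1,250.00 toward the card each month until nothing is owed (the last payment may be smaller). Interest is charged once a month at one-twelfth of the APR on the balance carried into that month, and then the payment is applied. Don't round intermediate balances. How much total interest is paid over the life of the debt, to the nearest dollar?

$3,905

Monthly rate r = 25.4%/12 = 2.11667% = 0.0211667.
Payoff takes n = ⌈−ln(1 − rB₀/P)/ln(1+r)⌉ = ⌈17.883⌉ = 18 payments; the last is $1,105.33.
Total paid = 17·$1,250.00 + $1,105.33 = $22,355.33.
Total interest = total paid − principal = $22,355.33 − $18,450.00 = $3,905.33.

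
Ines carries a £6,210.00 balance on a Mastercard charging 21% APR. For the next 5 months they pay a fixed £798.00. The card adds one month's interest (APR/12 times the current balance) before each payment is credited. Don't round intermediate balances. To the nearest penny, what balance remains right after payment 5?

Monthly rate r = 21%/12 = 1.75% = 0.0175.
Each month: B ← B·(1+r) − £798.00.
Month 1: interest £108.68; balance after payment £5,520.68.
Month 2: interest £96.61; balance after payment £4,819.29.
Month 3: interest £84.34; balance after payment £4,105.62.
Month 4: interest £71.85; balance after payment £3,379.47.
Month 5: interest £59.14; balance after payment £2,640.61.

£2,640.61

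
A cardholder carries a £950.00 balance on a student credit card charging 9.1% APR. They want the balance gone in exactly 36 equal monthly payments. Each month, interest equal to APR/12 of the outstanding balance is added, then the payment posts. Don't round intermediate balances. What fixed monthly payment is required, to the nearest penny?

£30.25

Monthly rate r = 9.1%/12 = 0.758333% = 0.00758333.
Level-payment amortization: P = B₀·r / (1 − (1+r)^(−n)) = 950.00·0.00758333 / (1 − 1.00758^(−36)).
Denominator 1 − (1+r)^(−36) = 0.238122943.
P = 7.20417 / 0.238122943 ≈ 30.25.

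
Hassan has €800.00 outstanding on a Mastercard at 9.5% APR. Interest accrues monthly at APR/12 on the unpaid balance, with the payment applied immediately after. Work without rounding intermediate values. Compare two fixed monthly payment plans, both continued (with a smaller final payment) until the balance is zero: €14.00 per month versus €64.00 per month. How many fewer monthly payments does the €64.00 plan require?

Monthly rate r = 9.5%/12 = 0.791667% = 0.00791667.
At €14.00/mo: n = ⌈−ln(1 − rB₀/P)/ln(1+r)⌉ = 77 payments (last €5.12); total interest = total paid − €800.00 = €269.12.
At €64.00/mo: 14 payments (last €13.78); total interest €45.78.
Payments saved = 77 − 14 = 63.

63 fewer payments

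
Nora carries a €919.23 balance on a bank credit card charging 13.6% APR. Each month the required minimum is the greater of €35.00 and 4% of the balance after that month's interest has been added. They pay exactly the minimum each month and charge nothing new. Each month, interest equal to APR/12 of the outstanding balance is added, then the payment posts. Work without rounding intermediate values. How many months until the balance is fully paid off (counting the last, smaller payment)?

32 months

Monthly rate r = 13.6%/12 = 1.13333% = 0.0113333.
While 4% of the post-interest balance exceeds €35.00, each month B ← (B·(1+r))·(1 − 0.04), i.e. B shrinks by the factor (1+r)·0.96 = 0.97088.
This holds for months 1–3. Entering month 4 the balance is €841.24; 4% of the post-interest balance is now below €35.00, so the flat €35.00 minimum applies from here.
From month 4 a fixed €35.00 at rate r clears €841.24 in 29 more payments. Total: 3 + 29 = 32 months.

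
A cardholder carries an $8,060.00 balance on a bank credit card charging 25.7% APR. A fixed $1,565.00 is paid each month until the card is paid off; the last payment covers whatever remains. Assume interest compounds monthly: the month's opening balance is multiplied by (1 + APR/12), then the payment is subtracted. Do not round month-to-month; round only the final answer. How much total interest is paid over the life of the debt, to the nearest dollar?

Monthly rate r = 25.7%/12 = 2.14167% = 0.0214167.
Payoff takes n = ⌈−ln(1 − rB₀/P)/ln(1+r)⌉ = ⌈5.515⌉ = 6 payments; the last is $810.43.
Total paid = 5·$1,565.00 + $810.43 = $8,635.43.
Total interest = total paid − principal = $8,635.43 − $8,060.00 = $575.43.

$575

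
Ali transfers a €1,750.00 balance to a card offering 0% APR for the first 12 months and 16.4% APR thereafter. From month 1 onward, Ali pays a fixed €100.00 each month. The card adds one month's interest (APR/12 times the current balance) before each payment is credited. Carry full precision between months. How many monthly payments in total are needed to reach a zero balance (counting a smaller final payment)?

18 payments

Promo months 1–12 at r₀ = 0%/12 = 0; months 13+ at r₁ = 16.4%/12 = 0.0136667.
After month 12 (no interest yet): B = €1,750.00 − 12·€100.00 = €550.00.
Then at r₁ with €100.00/mo: n₂ = −ln(1 − r₁·B/P)/ln(1+r₁) ≈ 5.76 → 6 more payments.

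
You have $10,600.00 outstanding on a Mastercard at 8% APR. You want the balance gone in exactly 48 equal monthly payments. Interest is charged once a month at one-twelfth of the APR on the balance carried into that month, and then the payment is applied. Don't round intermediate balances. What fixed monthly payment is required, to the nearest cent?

Monthly rate r = 8%/12 = 0.666667% = 0.00666667.
Level-payment amortization: P = B₀·r / (1 − (1+r)^(−n)) = 10600.00·0.00666667 / (1 − 1.00667^(−48)).
Denominator 1 − (1+r)^(−48) = 0.27307942.
P = 70.6667 / 0.27307942 ≈ 258.78.

$258.78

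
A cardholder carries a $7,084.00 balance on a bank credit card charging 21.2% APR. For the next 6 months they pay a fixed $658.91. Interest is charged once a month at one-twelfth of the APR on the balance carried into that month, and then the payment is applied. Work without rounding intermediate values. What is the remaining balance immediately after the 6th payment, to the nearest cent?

$3,736.62

Monthly rate r = 21.2%/12 = 1.76667% = 0.0176667.
Each month: B ← B·(1+r) − $658.91.
Month 1: interest $125.15; balance after payment $6,550.24.
Month 2: interest $115.72; balance after payment $6,007.05.
Month 3: interest $106.12; balance after payment $5,454.27.
Month 4: interest $96.36; balance after payment $4,891.71.
Month 5: interest $86.42; balance after payment $4,319.23.
Month 6: interest $76.31; balance after payment $3,736.62.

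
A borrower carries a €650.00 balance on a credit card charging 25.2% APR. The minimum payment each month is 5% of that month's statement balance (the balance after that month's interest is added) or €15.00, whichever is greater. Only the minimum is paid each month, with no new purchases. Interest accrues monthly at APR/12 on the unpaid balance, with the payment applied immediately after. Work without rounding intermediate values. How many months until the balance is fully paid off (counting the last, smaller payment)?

52 months

Monthly rate r = 25.2%/12 = 2.1% = 0.021.
While 5% of the post-interest balance exceeds €15.00, each month B ← (B·(1+r))·(1 − 0.05), i.e. B shrinks by the factor (1+r)·0.95 = 0.96995.
This holds for months 1–27. Entering month 28 the balance is €285.20; 5% of the post-interest balance is now below €15.00, so the flat €15.00 minimum applies from here.
From month 28 a fixed €15.00 at rate r clears €285.20 in 25 more payments. Total: 27 + 25 = 52 months.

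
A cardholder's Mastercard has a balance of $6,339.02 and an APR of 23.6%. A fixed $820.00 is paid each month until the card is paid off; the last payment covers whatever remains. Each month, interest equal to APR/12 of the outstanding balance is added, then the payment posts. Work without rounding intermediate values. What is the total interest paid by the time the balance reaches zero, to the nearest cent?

Monthly rate r = 23.6%/12 = 1.96667% = 0.0196667.
Payoff takes n = ⌈−ln(1 − rB₀/P)/ln(1+r)⌉ = ⌈8.468⌉ = 9 payments; the last is $385.46.
Total paid = 8·$820.00 + $385.46 = $6,945.46.
Total interest = total paid − principal = $6,945.46 − $6,339.02 = $606.44.

$606.44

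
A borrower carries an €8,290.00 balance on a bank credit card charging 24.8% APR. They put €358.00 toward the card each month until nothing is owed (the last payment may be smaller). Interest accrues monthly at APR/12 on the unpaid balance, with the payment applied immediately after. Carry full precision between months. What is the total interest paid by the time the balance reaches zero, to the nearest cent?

Monthly rate r = 24.8%/12 = 2.06667% = 0.0206667.
Payoff takes n = ⌈−ln(1 − rB₀/P)/ln(1+r)⌉ = ⌈31.833⌉ = 32 payments; the last is €298.66.
Total paid = 31·€358.00 + €298.66 = €11,396.66.
Total interest = total paid − principal = €11,396.66 − €8,290.00 = €3,106.66.

€3,106.66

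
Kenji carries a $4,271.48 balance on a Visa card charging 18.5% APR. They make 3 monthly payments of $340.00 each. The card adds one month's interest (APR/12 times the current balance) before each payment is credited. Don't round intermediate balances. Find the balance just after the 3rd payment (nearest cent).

Monthly rate r = 18.5%/12 = 1.54167% = 0.0154167.
Each month: B ← B·(1+r) − $340.00.
Month 1: interest $65.85; balance after payment $3,997.33.
Month 2: interest $61.63; balance after payment $3,718.96.
Month 3: interest $57.33; balance after payment $3,436.29.

$3,436.29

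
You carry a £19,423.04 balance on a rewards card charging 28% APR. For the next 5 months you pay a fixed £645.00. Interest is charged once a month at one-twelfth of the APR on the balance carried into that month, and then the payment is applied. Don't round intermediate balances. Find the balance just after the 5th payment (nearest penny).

£18,418.25

Monthly rate r = 28%/12 = 2.33333% = 0.0233333.
Each month: B ← B·(1+r) − £645.00.
Month 1: interest £453.20; balance after payment £19,231.24.
Month 2: interest £448.73; balance after payment £19,034.97.
Month 3: interest £444.15; balance after payment £18,834.12.
Month 4: interest £439.46; balance after payment £18,628.59.
Month 5: interest £434.67; balance after payment £18,418.25.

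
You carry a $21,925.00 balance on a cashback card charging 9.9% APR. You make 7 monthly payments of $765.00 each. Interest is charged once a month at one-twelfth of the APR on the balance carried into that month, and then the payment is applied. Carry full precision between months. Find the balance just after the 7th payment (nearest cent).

Monthly rate r = 9.9%/12 = 0.825% = 0.00825.
Each month: B ← B·(1+r) − $765.00.
Month 1: interest $180.88; balance after payment $21,340.88.
Month 2: interest $176.06; balance after payment $20,751.94.
Month 3: interest $171.20; balance after payment $20,158.15.
Month 4: interest $166.30; balance after payment $19,559.45.
Month 5: interest $161.37; balance after payment $18,955.82.
Month 6: interest $156.39; balance after payment $18,347.20.
Month 7: interest $151.36; balance after payment $17,733.57.

$17,733.57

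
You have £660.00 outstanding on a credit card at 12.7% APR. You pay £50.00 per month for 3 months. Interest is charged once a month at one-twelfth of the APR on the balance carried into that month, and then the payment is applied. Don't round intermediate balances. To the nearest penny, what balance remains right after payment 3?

£529.58

Monthly rate r = 12.7%/12 = 1.05833% = 0.0105833.
Each month: B ← B·(1+r) − £50.00.
Month 1: interest £6.99; balance after payment £616.99.
Month 2: interest £6.53; balance after payment £573.51.
Month 3: interest £6.07; balance after payment £529.58.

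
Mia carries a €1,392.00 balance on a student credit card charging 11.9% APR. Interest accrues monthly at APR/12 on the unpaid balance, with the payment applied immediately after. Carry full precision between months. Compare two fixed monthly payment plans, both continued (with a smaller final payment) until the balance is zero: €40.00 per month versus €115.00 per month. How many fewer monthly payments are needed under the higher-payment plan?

Monthly rate r = 11.9%/12 = 0.991667% = 0.00991667.
At €40.00/mo: n = ⌈−ln(1 − rB₀/P)/ln(1+r)⌉ = 43 payments (last €35.79); total interest = total paid − €1,392.00 = €323.79.
At €115.00/mo: 13 payments (last €110.26); total interest €98.26.
Payments saved = 43 − 13 = 30.

30 fewer payments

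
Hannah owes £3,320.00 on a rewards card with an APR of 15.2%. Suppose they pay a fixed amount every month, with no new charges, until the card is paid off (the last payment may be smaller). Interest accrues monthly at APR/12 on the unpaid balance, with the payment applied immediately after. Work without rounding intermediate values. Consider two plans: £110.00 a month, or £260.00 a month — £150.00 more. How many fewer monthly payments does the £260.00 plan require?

Monthly rate r = 15.2%/12 = 1.26667% = 0.0126667.
At £110.00/mo: n = ⌈−ln(1 − rB₀/P)/ln(1+r)⌉ = 39 payments (last £30.26); total interest = total paid − £3,320.00 = £890.26.
At £260.00/mo: 15 payments (last £4.40); total interest £324.40.
Payments saved = 39 − 15 = 24.

24 fewer payments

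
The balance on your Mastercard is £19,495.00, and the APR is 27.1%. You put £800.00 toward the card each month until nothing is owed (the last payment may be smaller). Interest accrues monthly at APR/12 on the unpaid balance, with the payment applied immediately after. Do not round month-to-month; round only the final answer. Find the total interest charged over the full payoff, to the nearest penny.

Monthly rate r = 27.1%/12 = 2.25833% = 0.0225833.
Payoff takes n = ⌈−ln(1 − rB₀/P)/ln(1+r)⌉ = ⌈35.789⌉ = 36 payments; the last is £632.41.
Total paid = 35·£800.00 + £632.41 = £28,632.41.
Total interest = total paid − principal = £28,632.41 − £19,495.00 = £9,137.41.

£9,137.41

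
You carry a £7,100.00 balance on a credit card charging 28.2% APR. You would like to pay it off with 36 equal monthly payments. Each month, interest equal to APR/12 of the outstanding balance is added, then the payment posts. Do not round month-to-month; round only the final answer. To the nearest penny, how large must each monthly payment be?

£294.45

Monthly rate r = 28.2%/12 = 2.35% = 0.0235.
Level-payment amortization: P = B₀·r / (1 − (1+r)^(−n)) = 7100.00·0.0235 / (1 − 1.0235^(−36)).
Denominator 1 − (1+r)^(−36) = 0.56665129.
P = 166.85 / 0.56665129 ≈ 294.45.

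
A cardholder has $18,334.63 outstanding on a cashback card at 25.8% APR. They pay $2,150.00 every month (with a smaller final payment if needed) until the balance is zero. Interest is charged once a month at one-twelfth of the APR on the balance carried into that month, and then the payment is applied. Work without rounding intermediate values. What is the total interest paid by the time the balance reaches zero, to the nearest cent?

$2,142.05

Monthly rate r = 25.8%/12 = 2.15% = 0.0215.
Payoff takes n = ⌈−ln(1 − rB₀/P)/ln(1+r)⌉ = ⌈9.521⌉ = 10 payments; the last is $1,126.68.
Total paid = 9·$2,150.00 + $1,126.68 = $20,476.68.
Total interest = total paid − principal = $20,476.68 − $18,334.63 = $2,142.05.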